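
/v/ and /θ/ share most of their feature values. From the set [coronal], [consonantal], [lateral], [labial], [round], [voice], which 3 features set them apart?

/v/ is the voiced labiodental fricative and /θ/ is the voiceless dental fricative. Both are [+consonantal], [-lateral], [-round]. /v/ is [+voice] while /θ/ is [-voice]; /v/ is [+labial] while /θ/ is [-labial]; /v/ is [-coronal] while /θ/ is [+coronal], so the distinguishing features are [voice], [labial], [coronal].

[voice], [labial], [coronal]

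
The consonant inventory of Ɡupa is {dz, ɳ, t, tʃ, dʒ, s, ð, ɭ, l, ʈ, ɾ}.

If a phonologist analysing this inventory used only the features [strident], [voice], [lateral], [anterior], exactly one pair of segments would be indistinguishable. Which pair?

ð, ɾ

/ð/ (voiced dental fricative) and /ɾ/ (alveolar tap) are both [−strident], [+voice], [−lateral], [+anterior], so none of the listed features separates them. (They do differ in [sonorant], which is not among the given features.) Every other pair in the inventory differs on at least one listed feature.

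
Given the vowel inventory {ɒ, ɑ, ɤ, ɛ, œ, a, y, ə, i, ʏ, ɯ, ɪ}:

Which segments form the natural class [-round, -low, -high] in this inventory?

ɤ, ɛ, ə

Among the inventory, the [-round] segments are /ɑ, ɤ, ɛ, a, ə, i, ɯ, ɪ/.
Then [-low] gives /ɤ, ɛ, ə, i, ɯ, ɪ/.
Within that set, [-high] leaves /ɤ, ɛ, ə/.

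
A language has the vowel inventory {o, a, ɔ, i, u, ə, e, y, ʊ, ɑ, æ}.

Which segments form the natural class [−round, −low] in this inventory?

i, ə, e

Eliminate segments failing any feature: /o, ɔ, u, y, ʊ/ are [+round]; /a, ɑ, æ/ are [+low]. The remaining /i, ə, e/ satisfy [−round], [−low].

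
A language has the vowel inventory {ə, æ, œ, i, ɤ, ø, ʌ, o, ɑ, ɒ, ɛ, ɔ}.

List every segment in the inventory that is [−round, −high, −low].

Eliminate segments failing any feature: /æ, ɑ/ are [+low]; /œ, ø, o, ɒ, ɔ/ are [+round]; /i/ is [+high]. The remaining /ə, ɤ, ʌ, ɛ/ satisfy [−round], [−high], [−low].

ə, ɤ, ʌ, ɛ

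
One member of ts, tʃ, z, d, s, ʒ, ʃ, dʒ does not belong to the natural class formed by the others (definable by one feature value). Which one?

[strident] groups all but one: /tʃ, s, ts, dʒ, ʃ, ʒ, z/ share [+strident] while /d/ (voiced alveolar stop) alone is [−strident]. Removing any other segment would not leave a single-feature class that excludes it.

d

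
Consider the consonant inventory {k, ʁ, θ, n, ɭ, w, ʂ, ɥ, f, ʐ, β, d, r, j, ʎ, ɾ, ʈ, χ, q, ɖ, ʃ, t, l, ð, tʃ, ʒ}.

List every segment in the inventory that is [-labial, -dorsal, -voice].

θ, ʂ, ʈ, ʃ, t, tʃ

Eliminate segments failing any feature: /k, ʁ, j, ʎ, χ, q/ are [+dorsal]; /n, ɭ, ʐ, d, r, ɾ, ɖ, l, ð, ʒ/ are [+voice]; /w, ɥ, f, β/ are [+labial]. The remaining /θ, ʂ, ʈ, ʃ, t, tʃ/ satisfy [-labial], [-dorsal], [-voice].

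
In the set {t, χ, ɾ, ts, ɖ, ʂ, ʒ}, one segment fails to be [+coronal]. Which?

/χ/ is the voiceless uvular fricative, which is [−coronal]; the rest — /ɾ, t, ʒ, ɖ, ts, ʂ/ — are [+coronal].

χ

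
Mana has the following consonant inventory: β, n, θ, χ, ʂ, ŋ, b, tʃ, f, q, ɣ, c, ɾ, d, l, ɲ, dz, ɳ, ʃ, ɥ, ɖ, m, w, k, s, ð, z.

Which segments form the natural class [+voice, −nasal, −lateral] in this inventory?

β, b, ɣ, ɾ, d, dz, ɥ, ɖ, w, ð, z

Eliminate segments failing any feature: /n, ŋ, ɲ, ɳ, m/ are [+nasal]; /θ, χ, ʂ, tʃ, f, q, c, ʃ, k, s/ are [−voice]; /l/ is [+lateral]. The remaining /β, b, ɣ, ɾ, d, dz, ɥ, ɖ, w, ð, z/ satisfy [+voice], [−nasal], [−lateral].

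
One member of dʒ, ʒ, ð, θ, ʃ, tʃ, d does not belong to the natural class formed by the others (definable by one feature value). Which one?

/ð, ʃ, ʒ, θ, tʃ, dʒ/ are all [+distributed], but /d/ (voiced alveolar stop) is [-distributed]. No other single segment can be removed to leave a set sharing one feature value that the removed segment lacks, so /d/ is the odd one out.

d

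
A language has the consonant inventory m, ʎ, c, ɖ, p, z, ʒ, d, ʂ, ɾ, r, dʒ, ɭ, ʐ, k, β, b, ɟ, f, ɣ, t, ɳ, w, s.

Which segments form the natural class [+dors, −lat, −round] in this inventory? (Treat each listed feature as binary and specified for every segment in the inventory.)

c, k, ɟ, ɣ

First, the [+dorsal] segments are /ʎ, c, k, ɟ, ɣ, w/.
Then [−lateral] gives /c, k, ɟ, ɣ, w/.
Within that set, [−round] leaves /c, k, ɟ, ɣ/.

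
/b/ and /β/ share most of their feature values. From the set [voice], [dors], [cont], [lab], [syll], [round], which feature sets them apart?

/b/ is the voiced bilabial stop and /β/ is the voiced bilabial fricative. Both are [+voice], [−dorsal], [+labial], [−syllabic], [−round]. /b/ is [−continuant] while /β/ is [+continuant], so the distinguishing feature is [continuant].

[continuant]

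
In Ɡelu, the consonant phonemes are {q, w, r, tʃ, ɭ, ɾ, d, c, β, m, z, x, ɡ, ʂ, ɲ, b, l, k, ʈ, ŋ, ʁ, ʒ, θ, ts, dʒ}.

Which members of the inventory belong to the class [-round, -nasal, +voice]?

Checking each segment against [-round], [-nasal], [+voice]: /r/ (alveolar trill), /ɭ/ (retroflex lateral approximant), /ɾ/ (alveolar tap), /d/ (voiced alveolar stop), /β/ (voiced bilabial fricative), /z/ (voiced alveolar fricative), among others, satisfy every feature; every other segment in the inventory fails at least one.

r, ɭ, ɾ, d, β, z, ɡ, b, l, ʁ, ʒ, dʒ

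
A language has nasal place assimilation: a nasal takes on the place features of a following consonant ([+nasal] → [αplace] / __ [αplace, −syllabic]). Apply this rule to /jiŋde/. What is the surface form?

[jinde]

The only nasal preceding a consonant is /ŋ/ before /d/. /d/ is [+coronal], so /ŋ/ → /n/, giving [jinde].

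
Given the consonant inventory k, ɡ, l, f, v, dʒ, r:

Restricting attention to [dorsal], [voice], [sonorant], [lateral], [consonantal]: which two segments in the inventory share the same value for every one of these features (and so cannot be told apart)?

/v/ (voiced labiodental fricative) and /dʒ/ (voiced postalveolar affricate) are both [-dorsal], [+voice], [-sonorant], [-lateral], [+consonantal], so none of the listed features separates them. (They do differ in [continuant], [labial] and [coronal], which are not among the given features.) Every other pair in the inventory differs on at least one listed feature.

v, dʒ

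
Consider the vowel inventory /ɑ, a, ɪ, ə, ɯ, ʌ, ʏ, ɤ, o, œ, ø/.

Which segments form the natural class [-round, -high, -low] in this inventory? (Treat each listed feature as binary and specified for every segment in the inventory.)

Checking each segment against [-round], [-high], [-low]: /ə/ (mid central vowel (schwa)), /ʌ/ (mid back unrounded lax vowel), /ɤ/ (mid back unrounded tense vowel) satisfy every feature; every other segment in the inventory fails at least one.

ə, ʌ, ɤ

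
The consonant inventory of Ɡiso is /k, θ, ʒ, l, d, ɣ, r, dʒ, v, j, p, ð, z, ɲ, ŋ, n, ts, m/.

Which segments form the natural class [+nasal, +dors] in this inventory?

ɲ, ŋ

Eliminate segments failing any feature: /k, θ, ʒ, l, d, ɣ, r, dʒ, v, j, p, ð, z, ts/ are [-nasal]; /n, m/ are [-dorsal]. The remaining /ɲ, ŋ/ satisfy [+nasal], [+dorsal].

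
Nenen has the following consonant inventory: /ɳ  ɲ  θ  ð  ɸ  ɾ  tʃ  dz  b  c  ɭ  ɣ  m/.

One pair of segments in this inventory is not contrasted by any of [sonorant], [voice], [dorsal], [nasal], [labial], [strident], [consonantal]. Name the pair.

ɭ, ɾ

/ɭ/ (retroflex lateral approximant) and /ɾ/ (alveolar tap) are both [+sonorant], [+voice], [−dorsal], [−nasal], [−labial], [−strident], [+consonantal], so none of the listed features separates them. (They do differ in [lateral] and [anterior], which are not among the given features.) Every other pair in the inventory differs on at least one listed feature.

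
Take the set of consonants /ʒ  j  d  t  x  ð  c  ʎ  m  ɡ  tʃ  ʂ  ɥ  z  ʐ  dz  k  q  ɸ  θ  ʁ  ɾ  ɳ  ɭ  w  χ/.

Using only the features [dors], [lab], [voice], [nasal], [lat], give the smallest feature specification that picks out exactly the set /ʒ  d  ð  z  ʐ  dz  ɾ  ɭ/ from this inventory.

[+voice, -nasal, -dors]

The class [+voice], [-nasal], [-dorsal] has exactly /ʒ, d, ð, z, ʐ, dz, ɾ, ɭ/ as its extension in this inventory. No smaller conjunction from the listed features achieves this: [-nasal, -dorsal] alone would also admit /t, tʃ, ʂ, ɸ, …/; [+voice, -dorsal] alone would also admit /m, ɳ/; [+voice, -nasal] alone would also admit /j, ʎ, ɡ, ɥ, …/; and checking the remaining two-feature bundles turns up none with this extension.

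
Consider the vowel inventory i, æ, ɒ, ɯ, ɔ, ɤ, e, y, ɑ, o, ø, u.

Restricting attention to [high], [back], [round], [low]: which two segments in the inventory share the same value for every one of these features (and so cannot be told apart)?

On the given features, /o/ and /ɔ/ have an identical profile: [−high], [+back], [+round], [−low]. No other two segments in the inventory coincide on all 4 features. (They do differ in [tense], which is not among the given features.)

o, ɔ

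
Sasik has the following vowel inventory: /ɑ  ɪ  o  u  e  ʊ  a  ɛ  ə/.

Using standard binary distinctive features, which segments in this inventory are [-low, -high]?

o, e, ɛ, ə

Eliminate segments failing any feature: /ɑ, a/ are [+low]; /ɪ, u, ʊ/ are [+high]. The remaining /o, e, ɛ, ə/ satisfy [-low], [-high].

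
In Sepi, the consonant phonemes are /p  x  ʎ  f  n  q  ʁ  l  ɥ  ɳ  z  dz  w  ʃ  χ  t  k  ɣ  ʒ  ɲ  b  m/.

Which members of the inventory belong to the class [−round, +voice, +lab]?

Eliminate segments failing any feature: /p, x, f, q, ʃ, χ, t, k/ are [−voice]; /ʎ, n, ʁ, l, ɳ, z, dz, ɣ, ʒ, ɲ/ are [−labial]; /ɥ, w/ are [+round]. The remaining /b, m/ satisfy [−round], [+voice], [+labial].

b, m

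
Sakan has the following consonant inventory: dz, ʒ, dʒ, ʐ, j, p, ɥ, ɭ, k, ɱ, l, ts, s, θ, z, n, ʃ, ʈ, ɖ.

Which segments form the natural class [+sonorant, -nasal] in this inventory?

Eliminate segments failing any feature: /dz, ʒ, dʒ, ʐ, p, k, ts, s, θ, z, ʃ, ʈ, ɖ/ are [-sonorant]; /ɱ, n/ are [+nasal]. The remaining /j, ɥ, ɭ, l/ satisfy [+sonorant], [-nasal].

j, ɥ, ɭ, l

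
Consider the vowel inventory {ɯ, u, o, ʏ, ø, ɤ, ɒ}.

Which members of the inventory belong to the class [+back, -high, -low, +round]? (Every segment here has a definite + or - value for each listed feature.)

Eliminate segments failing any feature: /ɯ, u/ are [+high]; /ʏ, ø/ are [-back]; /ɤ/ is [-round]; /ɒ/ is [+low]. The remaining /o/ satisfy [+back], [-high], [-low], [+round].

o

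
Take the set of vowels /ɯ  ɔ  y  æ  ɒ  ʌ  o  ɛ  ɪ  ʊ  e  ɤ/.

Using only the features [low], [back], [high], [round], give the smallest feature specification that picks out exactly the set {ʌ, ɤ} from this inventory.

/ʌ, ɤ/ are all [−high], [+back], [−round], and no other segment in the inventory matches all three values. Dropping any one of them over-generates: [+back, −round] alone would also admit /ɯ/; [−high, −round] alone would also admit /æ, ɛ, e/; [−high, +back] alone would also admit /ɔ, ɒ, o/. No other combination of two listed features picks out exactly this set either, so fewer than three features will not do.

[−high, +back, −round]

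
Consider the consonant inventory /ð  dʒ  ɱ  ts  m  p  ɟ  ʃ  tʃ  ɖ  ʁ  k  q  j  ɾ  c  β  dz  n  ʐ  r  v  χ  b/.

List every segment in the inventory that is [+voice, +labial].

First, the [+voice] segments are /ð, dʒ, ɱ, m, ɟ, ɖ, ʁ, j, ɾ, β, dz, n, ʐ, r, v, b/.
Intersecting with [+labial] leaves /ɱ, m, β, v, b/.

ɱ, m, β, v, b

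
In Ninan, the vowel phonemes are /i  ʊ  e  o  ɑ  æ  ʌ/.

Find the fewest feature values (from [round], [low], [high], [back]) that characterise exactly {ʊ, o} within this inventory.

[+round]

Every target segment is [+round] and no other inventory member is, so one feature is enough.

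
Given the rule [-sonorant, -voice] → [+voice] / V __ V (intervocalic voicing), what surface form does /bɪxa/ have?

The only segment in the rule's environment that also matches [-sonorant, -voice] is /x/. Applying [+voice] turns the voiceless velar fricative into /ɣ/ (voiced velar fricative), giving [bɪɣa].

[bɪɣa]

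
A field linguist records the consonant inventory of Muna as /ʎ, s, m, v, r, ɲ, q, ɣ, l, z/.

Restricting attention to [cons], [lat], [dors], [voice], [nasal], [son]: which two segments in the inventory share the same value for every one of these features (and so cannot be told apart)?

z, v

Both /z/ and /v/ are [+consonantal], [−lateral], [−dorsal], [+voice], [−nasal], [−sonorant]. Since the list omits [labial] and [coronal] — which do distinguish the voiced alveolar fricative from the voiced labiodental fricative — this pair collapses; all other pairs remain distinct.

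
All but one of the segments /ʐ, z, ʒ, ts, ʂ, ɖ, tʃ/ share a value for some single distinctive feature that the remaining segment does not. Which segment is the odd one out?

ɖ

/ts, ʒ, ʐ, tʃ, ʂ, z/ are all [+strident], but /ɖ/ (voiced retroflex stop) is [−strident]. No other single segment can be removed to leave a set sharing one feature value that the removed segment lacks, so /ɖ/ is the odd one out.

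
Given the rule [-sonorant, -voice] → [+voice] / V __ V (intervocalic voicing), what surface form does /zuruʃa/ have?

The only segment in the rule's environment that also matches [-sonorant, -voice] is /ʃ/. Applying [+voice] turns the voiceless postalveolar fricative into /ʒ/ (voiced postalveolar fricative), giving [zuruʒa].

[zuruʒa]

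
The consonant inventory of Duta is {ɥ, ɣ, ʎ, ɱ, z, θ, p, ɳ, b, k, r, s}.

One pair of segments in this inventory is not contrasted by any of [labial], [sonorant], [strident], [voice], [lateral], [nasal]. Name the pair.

On the given features, /θ/ and /k/ have an identical profile: [-labial], [-sonorant], [-strident], [-voice], [-lateral], [-nasal]. No other two segments in the inventory coincide on all 6 features. (They do differ in [continuant], [coronal] and [dorsal], which are not among the given features.)

θ, k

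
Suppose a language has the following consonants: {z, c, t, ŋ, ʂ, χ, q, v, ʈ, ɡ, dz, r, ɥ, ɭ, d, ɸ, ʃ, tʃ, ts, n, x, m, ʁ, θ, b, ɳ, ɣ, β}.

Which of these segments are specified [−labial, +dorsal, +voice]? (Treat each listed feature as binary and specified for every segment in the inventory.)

Checking each segment against [−labial], [+dorsal], [+voice]: /ŋ/ (velar nasal), /ɡ/ (voiced velar stop), /ʁ/ (voiced uvular fricative), /ɣ/ (voiced velar fricative) satisfy every feature; every other segment in the inventory fails at least one.

ŋ, ɡ, ʁ, ɣ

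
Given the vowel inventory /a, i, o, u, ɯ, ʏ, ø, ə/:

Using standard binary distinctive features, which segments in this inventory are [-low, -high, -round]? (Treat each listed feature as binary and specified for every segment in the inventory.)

ə

Checking each segment against [-low], [-high], [-round]: /ə/ (mid central vowel (schwa)) satisfies every feature; every other segment in the inventory fails at least one.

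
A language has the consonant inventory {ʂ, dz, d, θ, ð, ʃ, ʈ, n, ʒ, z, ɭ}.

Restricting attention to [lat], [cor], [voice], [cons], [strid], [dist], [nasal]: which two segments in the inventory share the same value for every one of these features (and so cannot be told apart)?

dz, z

On the given features, /dz/ and /z/ have an identical profile: [-lateral], [+coronal], [+voice], [+consonantal], [+strident], [-distributed], [-nasal]. No other two segments in the inventory coincide on all 7 features. (They do differ in [continuant], which is not among the given features.)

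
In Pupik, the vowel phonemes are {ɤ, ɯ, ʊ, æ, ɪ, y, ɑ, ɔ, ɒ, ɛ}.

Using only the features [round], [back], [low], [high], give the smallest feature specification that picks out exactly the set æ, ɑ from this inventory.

The class [+low], [−round] has exactly /æ, ɑ/ as its extension in this inventory. No smaller conjunction from the listed features achieves this: [−round] alone would also admit /ɤ, ɯ, ɪ, ɛ/; [+low] alone would also admit /ɒ/; and checking the remaining single features turns up none with this extension.

[+low, −round]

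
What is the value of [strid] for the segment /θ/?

[−strident]

/θ/ is the voiceless dental fricative. The feature [strident] marks segments high-amplitude, high-frequency frication (the sibilants); /θ/ lacks this property, so it is [−strident].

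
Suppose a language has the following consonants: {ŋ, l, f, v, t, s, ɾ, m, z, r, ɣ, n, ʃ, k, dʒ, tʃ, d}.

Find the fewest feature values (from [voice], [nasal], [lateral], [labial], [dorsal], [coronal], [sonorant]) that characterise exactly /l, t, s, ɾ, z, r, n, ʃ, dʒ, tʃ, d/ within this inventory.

The target set is precisely the extension of [+coronal] in this inventory.

[+coronal]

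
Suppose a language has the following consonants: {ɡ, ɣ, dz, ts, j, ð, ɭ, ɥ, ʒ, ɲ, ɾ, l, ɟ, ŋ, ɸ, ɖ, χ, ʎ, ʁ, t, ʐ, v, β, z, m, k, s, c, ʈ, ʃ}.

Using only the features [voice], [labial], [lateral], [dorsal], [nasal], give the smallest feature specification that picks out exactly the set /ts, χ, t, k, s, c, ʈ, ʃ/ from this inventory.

[−voice, −labial]

/ts, χ, t, k, s, c, ʈ, ʃ/ are all [−voice], [−labial], and no other segment in the inventory matches both values. Dropping any one of them over-generates: [−labial] alone would also admit /ɡ, ɣ, dz, j, …/; [−voice] alone would also admit /ɸ/. No other single listed feature picks out exactly this set either, so fewer than two features will not do.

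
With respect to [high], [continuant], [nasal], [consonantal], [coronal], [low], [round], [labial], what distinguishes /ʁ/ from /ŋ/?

/ʁ/ is the voiced uvular fricative and /ŋ/ is the velar nasal. Both are [+consonantal], [-coronal], [-low], [-round], [-labial]. /ʁ/ is [-nasal] while /ŋ/ is [+nasal]; /ʁ/ is [+continuant] while /ŋ/ is [-continuant]; /ʁ/ is [-high] while /ŋ/ is [+high], so the distinguishing features are [nasal], [continuant], [high].

[nasal], [continuant], [high]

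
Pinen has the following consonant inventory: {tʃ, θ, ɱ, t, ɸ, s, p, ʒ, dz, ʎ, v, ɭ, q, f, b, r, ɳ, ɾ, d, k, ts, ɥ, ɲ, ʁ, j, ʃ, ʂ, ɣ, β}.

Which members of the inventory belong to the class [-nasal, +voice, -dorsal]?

First, the [-nasal] segments are /tʃ, θ, t, ɸ, s, p, ʒ, dz, ʎ, v, ɭ, q, f, b, r, ɾ, d, k, ts, ɥ, ʁ, j, ʃ, ʂ, ɣ, β/.
Among these, [+voice] gives /ʒ, dz, ʎ, v, ɭ, b, r, ɾ, d, ɥ, ʁ, j, ɣ, β/.
Of those, [-dorsal] leaves /ʒ, dz, v, ɭ, b, r, ɾ, d, β/.

ʒ, dz, v, ɭ, b, r, ɾ, d, β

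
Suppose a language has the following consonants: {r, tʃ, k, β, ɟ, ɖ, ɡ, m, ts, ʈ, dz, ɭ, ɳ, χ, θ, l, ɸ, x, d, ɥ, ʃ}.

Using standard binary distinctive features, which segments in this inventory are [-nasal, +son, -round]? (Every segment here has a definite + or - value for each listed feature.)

Eliminate segments failing any feature: /tʃ, k, β, ɟ, ɖ, ɡ, ts, ʈ, dz, χ, θ, ɸ, x, d, ʃ/ are [-sonorant]; /m, ɳ/ are [+nasal]; /ɥ/ is [+round]. The remaining /r, ɭ, l/ satisfy [-nasal], [+sonorant], [-round].

r, ɭ, l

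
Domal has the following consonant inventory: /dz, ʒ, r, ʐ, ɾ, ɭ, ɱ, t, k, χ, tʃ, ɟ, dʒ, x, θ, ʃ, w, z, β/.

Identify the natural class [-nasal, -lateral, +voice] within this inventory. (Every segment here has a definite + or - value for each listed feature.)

Eliminate segments failing any feature: /ɭ/ is [+lateral]; /ɱ/ is [+nasal]; /t, k, χ, tʃ, x, θ, ʃ/ are [-voice]. The remaining /dz, ʒ, r, ʐ, ɾ, ɟ, dʒ, w, z, β/ satisfy [-nasal], [-lateral], [+voice].

dz, ʒ, r, ʐ, ɾ, ɟ, dʒ, w, z, β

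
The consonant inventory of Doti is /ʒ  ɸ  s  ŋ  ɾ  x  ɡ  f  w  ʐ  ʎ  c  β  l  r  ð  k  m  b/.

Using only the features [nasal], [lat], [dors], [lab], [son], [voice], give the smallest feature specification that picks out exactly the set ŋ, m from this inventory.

[+nasal]

The target set is precisely the extension of [+nasal] in this inventory.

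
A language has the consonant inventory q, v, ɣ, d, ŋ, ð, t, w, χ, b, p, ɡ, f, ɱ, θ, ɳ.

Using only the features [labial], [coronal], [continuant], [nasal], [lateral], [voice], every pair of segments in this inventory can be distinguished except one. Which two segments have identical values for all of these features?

Both /w/ and /v/ are [+labial], [−coronal], [+continuant], [−nasal], [−lateral], [+voice]. Since the list omits [sonorant], [round] and [dorsal] — which do distinguish the labial-velar glide from the voiced labiodental fricative — this pair collapses; all other pairs remain distinct.

w, v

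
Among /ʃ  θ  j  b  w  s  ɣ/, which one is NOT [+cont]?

b

/b/ is the voiced bilabial stop, which is [−continuant]; the rest — /θ, ɣ, j, ʃ, w, s/ — are [+continuant].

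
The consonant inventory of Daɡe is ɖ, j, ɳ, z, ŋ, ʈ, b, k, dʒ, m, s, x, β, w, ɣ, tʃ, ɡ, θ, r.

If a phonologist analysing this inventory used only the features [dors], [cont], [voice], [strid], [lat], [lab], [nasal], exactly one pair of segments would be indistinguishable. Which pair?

ɣ, j

On the given features, /ɣ/ and /j/ have an identical profile: [+dorsal], [+continuant], [+voice], [−strident], [−lateral], [−labial], [−nasal]. No other two segments in the inventory coincide on all 7 features. (They do differ in [sonorant] and [back], which are not among the given features.)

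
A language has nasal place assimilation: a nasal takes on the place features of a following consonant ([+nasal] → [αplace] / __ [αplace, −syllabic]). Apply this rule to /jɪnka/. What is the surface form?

[jɪŋka]

In /jɪnka/, the nasal /n/ precedes /k/, which is [+dorsal]. The nasal assimilates in place, becoming the [+dorsal] nasal /ŋ/. The surface form is [jɪŋka].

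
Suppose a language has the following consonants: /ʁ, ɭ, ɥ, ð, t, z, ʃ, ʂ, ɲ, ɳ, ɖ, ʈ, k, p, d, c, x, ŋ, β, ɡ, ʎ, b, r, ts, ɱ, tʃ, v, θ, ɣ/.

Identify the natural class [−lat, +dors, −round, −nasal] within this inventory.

Eliminate segments failing any feature: /ɭ, ʎ/ are [+lateral]; /ɥ/ is [+round]; /ð, t, z, ʃ, ʂ, ɳ, ɖ, ʈ, p, d, β, b, r, ts, ɱ, tʃ, v, θ/ are [−dorsal]; /ɲ, ŋ/ are [+nasal]. The remaining /ʁ, k, c, x, ɡ, ɣ/ satisfy [−lateral], [+dorsal], [−round], [−nasal].

ʁ, k, c, x, ɡ, ɣ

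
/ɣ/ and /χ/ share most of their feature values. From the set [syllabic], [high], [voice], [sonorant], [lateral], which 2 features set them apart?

[voice], [high]

The two segments share [−syllabic], [−sonorant], [−lateral]. The only features from the list on which they differ: /ɣ/ is [+voice] while /χ/ is [−voice]; /ɣ/ is [+high] while /χ/ is [−high].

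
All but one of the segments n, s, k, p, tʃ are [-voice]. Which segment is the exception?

n

/tʃ, s, k, p/ are all [-voice]; /n/ (alveolar nasal) is [+voice].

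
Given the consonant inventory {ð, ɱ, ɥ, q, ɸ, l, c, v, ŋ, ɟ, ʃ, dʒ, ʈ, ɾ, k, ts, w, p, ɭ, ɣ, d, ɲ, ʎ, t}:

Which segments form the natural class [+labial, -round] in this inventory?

ɱ, ɸ, v, p

The [+labial] segments are /ɱ, ɥ, ɸ, v, w, p/.
Then [-round] leaves /ɱ, ɸ, v, p/.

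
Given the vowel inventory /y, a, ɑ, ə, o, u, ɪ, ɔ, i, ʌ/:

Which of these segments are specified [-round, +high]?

Among the inventory, the [-round] segments are /a, ɑ, ə, ɪ, i, ʌ/.
Of those, [+high] leaves /ɪ, i/.

ɪ, i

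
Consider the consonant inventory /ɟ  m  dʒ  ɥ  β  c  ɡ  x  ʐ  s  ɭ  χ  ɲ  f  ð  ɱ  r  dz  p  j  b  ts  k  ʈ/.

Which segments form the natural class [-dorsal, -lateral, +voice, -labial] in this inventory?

First, the [-dorsal] segments are /m, dʒ, β, ʐ, s, ɭ, f, ð, ɱ, r, dz, p, b, ts, ʈ/.
Within that set, [-lateral] gives /m, dʒ, β, ʐ, s, f, ð, ɱ, r, dz, p, b, ts, ʈ/.
Then [+voice] gives /m, dʒ, β, ʐ, ð, ɱ, r, dz, b/.
Of those, [-labial] leaves /dʒ, ʐ, ð, r, dz/.

dʒ, ʐ, ð, r, dz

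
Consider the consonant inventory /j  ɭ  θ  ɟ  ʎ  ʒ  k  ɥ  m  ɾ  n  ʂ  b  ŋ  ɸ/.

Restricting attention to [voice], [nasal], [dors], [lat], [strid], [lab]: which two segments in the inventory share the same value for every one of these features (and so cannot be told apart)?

/j/ (palatal glide) and /ɟ/ (voiced palatal stop) are both [+voice], [-nasal], [+dorsal], [-lateral], [-strident], [-labial], so none of the listed features separates them. (They do differ in [sonorant] and [continuant], which are not among the given features.) Every other pair in the inventory differs on at least one listed feature.

j, ɟ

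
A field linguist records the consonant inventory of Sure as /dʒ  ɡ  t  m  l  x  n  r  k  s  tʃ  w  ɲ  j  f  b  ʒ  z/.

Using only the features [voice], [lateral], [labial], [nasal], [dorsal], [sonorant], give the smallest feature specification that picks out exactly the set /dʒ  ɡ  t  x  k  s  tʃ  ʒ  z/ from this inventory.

[−sonorant, −labial]

The class [−sonorant], [−labial] has exactly /dʒ, ɡ, t, x, k, s, tʃ, ʒ, z/ as its extension in this inventory. No smaller conjunction from the listed features achieves this: [−labial] alone would also admit /l, n, r, ɲ, …/; [−sonorant] alone would also admit /f, b/; and checking the remaining single features turns up none with this extension.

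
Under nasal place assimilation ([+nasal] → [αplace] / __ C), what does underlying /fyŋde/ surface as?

The only nasal preceding a consonant is /ŋ/ before /d/. /d/ is [+coronal], so /ŋ/ → /n/, giving [fynde].

[fynde]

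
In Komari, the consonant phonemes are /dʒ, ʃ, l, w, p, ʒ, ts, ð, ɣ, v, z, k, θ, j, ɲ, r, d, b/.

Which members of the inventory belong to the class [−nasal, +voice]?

dʒ, l, w, ʒ, ð, ɣ, v, z, j, r, d, b

Eliminate segments failing any feature: /ʃ, p, ts, k, θ/ are [−voice]; /ɲ/ is [+nasal]. The remaining /dʒ, l, w, ʒ, ð, ɣ, v, z, j, r, d, b/ satisfy [−nasal], [+voice].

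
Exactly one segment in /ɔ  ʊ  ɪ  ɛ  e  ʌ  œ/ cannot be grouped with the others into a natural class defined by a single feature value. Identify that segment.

e

/ʊ, ɔ, ɪ, ɛ, œ, ʌ/ are all [-tense], but /e/ (mid front unrounded tense vowel) is [+tense]. No other single segment can be removed to leave a set sharing one feature value that the removed segment lacks, so /e/ is the odd one out.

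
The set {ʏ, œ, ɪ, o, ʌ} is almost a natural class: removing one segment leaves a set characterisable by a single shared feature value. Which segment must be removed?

The remaining segments after removing /o/ share [−tense]; /o/ (mid back rounded tense vowel) is [+tense]. For every other candidate removal, the leftover set fails to share any single feature value that the removed segment lacks.

o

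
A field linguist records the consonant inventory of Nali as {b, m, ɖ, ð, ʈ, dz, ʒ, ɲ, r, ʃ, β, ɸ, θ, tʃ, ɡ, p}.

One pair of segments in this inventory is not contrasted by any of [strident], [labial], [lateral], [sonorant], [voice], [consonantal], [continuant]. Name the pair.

ɡ, ɖ

On the given features, /ɡ/ and /ɖ/ have an identical profile: [−strident], [−labial], [−lateral], [−sonorant], [+voice], [+consonantal], [−continuant]. No other two segments in the inventory coincide on all 7 features. (They do differ in [coronal] and [dorsal], which are not among the given features.)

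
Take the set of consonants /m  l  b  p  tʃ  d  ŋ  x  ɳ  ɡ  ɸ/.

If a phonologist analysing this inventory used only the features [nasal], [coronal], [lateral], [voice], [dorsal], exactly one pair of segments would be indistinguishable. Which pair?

ɸ, p

/ɸ/ (voiceless bilabial fricative) and /p/ (voiceless bilabial stop) are both [−nasal], [−coronal], [−lateral], [−voice], [−dorsal], so none of the listed features separates them. (They do differ in [continuant], which is not among the given features.) Every other pair in the inventory differs on at least one listed feature.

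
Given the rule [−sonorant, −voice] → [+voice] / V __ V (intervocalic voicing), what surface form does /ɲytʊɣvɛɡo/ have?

[ɲydʊɣvɛɡo]

The only segment in the rule's environment that also matches [−sonorant, −voice] is /t/. Applying [+voice] turns the voiceless alveolar stop into /d/ (voiced alveolar stop), giving [ɲydʊɣvɛɡo].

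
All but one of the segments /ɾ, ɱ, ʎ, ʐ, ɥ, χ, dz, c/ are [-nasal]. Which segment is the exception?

ɱ

Every segment except /ɱ/ is [-nasal]. /ɱ/ (labiodental nasal) is [+nasal], so it is the exception.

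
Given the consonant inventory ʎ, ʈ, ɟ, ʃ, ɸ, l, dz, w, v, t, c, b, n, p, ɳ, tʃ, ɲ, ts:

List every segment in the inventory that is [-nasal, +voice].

ʎ, ɟ, l, dz, w, v, b

Checking each segment against [-nasal], [+voice]: /ʎ/ (palatal lateral approximant), /ɟ/ (voiced palatal stop), /l/ (alveolar lateral approximant), /dz/ (voiced alveolar affricate), /w/ (labial-velar glide), /v/ (voiced labiodental fricative), among others, satisfy every feature; every other segment in the inventory fails at least one.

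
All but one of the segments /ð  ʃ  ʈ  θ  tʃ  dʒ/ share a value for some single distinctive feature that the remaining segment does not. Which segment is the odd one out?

The remaining segments after removing /ʈ/ share [+distributed]; /ʈ/ (voiceless retroflex stop) is [−distributed]. For every other candidate removal, the leftover set fails to share any single feature value that the removed segment lacks.

ʈ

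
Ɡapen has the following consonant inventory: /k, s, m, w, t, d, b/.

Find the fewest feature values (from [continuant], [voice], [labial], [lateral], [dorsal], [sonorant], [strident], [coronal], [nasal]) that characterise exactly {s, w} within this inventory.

Every target segment is [+continuant] and no other inventory member is, so one feature is enough.

[+continuant]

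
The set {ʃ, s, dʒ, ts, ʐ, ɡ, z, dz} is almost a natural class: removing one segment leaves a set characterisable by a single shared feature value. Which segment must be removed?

ɡ

The remaining segments after removing /ɡ/ share [+strident]; /ɡ/ (voiced velar stop) is [−strident]. For every other candidate removal, the leftover set fails to share any single feature value that the removed segment lacks.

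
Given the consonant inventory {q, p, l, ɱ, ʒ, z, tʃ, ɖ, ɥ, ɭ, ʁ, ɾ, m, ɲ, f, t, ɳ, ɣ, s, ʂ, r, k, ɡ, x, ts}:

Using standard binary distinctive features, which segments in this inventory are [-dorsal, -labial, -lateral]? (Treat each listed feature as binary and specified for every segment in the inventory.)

ʒ, z, tʃ, ɖ, ɾ, t, ɳ, s, ʂ, r, ts

Checking each segment against [-dorsal], [-labial], [-lateral]: /ʒ/ (voiced postalveolar fricative), /z/ (voiced alveolar fricative), /tʃ/ (voiceless postalveolar affricate), /ɖ/ (voiced retroflex stop), /ɾ/ (alveolar tap), /t/ (voiceless alveolar stop), among others, satisfy every feature; every other segment in the inventory fails at least one.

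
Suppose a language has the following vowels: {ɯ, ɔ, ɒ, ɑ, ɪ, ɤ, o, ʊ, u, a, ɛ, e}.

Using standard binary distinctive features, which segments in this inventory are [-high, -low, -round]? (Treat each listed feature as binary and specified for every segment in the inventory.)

Eliminate segments failing any feature: /ɯ, ɪ, ʊ, u/ are [+high]; /ɔ, o/ are [+round]; /ɒ, ɑ, a/ are [+low]. The remaining /ɤ, ɛ, e/ satisfy [-high], [-low], [-round].

ɤ, ɛ, e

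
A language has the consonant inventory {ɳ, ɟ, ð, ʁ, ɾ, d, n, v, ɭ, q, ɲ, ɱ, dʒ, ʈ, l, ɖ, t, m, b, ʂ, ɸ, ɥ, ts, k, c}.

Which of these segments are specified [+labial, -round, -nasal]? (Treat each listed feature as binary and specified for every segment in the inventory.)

v, b, ɸ

Eliminate segments failing any feature: /ɳ, ɟ, ð, ʁ, ɾ, d, n, ɭ, q, ɲ, dʒ, ʈ, l, ɖ, t, ʂ, ts, k, c/ are [-labial]; /ɱ, m/ are [+nasal]; /ɥ/ is [+round]. The remaining /v, b, ɸ/ satisfy [+labial], [-round], [-nasal].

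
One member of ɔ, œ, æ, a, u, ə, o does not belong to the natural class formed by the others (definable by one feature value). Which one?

[high] groups all but one: /o, œ, a, æ, ə, ɔ/ share [-high] while /u/ (high back rounded tense vowel) alone is [+high]. Removing any other segment would not leave a single-feature class that excludes it.

u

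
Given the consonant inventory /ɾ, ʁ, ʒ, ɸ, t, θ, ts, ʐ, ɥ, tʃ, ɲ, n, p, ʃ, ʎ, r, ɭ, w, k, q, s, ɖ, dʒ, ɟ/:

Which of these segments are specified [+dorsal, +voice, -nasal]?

ʁ, ɥ, ʎ, w, ɟ

The [+dorsal] segments are /ʁ, ɥ, ɲ, ʎ, w, k, q, ɟ/.
Intersecting with [+voice] gives /ʁ, ɥ, ɲ, ʎ, w, ɟ/.
Within that set, [-nasal] leaves /ʁ, ɥ, ʎ, w, ɟ/.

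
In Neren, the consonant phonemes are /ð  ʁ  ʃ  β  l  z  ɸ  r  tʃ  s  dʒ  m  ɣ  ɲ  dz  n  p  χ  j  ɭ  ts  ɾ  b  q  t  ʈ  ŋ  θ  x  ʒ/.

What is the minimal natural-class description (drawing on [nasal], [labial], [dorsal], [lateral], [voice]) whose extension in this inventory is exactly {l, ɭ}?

[+lateral]

/l, ɭ/ are exactly the [+lateral] segments in the inventory, so a single feature suffices.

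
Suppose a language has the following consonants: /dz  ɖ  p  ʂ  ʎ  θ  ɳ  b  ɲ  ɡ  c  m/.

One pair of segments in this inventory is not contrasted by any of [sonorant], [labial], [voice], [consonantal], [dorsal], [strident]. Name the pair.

ʎ, ɲ

On the given features, /ʎ/ and /ɲ/ have an identical profile: [+sonorant], [−labial], [+voice], [+consonantal], [+dorsal], [−strident]. No other two segments in the inventory coincide on all 6 features. (They do differ in [nasal] and [lateral], which are not among the given features.)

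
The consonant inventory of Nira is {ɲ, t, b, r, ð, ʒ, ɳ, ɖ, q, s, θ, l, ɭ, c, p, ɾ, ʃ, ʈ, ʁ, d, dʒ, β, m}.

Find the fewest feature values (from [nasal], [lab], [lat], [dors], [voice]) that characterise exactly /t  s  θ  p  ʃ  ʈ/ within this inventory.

[-voice, -dors]

The class [-voice], [-dorsal] has exactly /t, s, θ, p, ʃ, ʈ/ as its extension in this inventory. No smaller conjunction from the listed features achieves this: [-dorsal] alone would also admit /b, r, ð, ʒ, …/; [-voice] alone would also admit /q, c/; and checking the remaining single features turns up none with this extension.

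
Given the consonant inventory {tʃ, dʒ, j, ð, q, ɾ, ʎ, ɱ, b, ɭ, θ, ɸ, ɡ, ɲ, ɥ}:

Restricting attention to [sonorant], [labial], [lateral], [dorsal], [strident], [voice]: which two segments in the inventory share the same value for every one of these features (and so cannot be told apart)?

ɲ, j

On the given features, /ɲ/ and /j/ have an identical profile: [+sonorant], [−labial], [−lateral], [+dorsal], [−strident], [+voice]. No other two segments in the inventory coincide on all 6 features. (They do differ in [nasal] and [continuant], which are not among the given features.)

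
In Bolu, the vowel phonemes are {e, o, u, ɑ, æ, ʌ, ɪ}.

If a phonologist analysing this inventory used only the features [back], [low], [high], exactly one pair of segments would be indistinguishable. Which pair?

Both /ʌ/ and /o/ are [+back], [-low], [-high]. Since the list omits [labial], [round] and [tense] — which do distinguish the mid back unrounded lax vowel from the mid back rounded tense vowel — this pair collapses; all other pairs remain distinct.

ʌ, o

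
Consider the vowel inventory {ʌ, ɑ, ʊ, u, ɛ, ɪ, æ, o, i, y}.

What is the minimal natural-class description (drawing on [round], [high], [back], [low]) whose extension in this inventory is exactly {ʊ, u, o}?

[+back, +round]

Every target segment is [+back], [+round]; each remaining inventory member fails at least one of these. Each conjunct is needed — [+round] alone would also admit /y/; [+back] alone would also admit /ʌ, ɑ/ — and no other single listed feature has exactly this extension, so two is the minimum.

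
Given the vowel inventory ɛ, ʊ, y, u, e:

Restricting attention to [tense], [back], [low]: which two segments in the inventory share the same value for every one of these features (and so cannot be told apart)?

/e/ (mid front unrounded tense vowel) and /y/ (high front rounded tense vowel) are both [+tense], [-back], [-low], so none of the listed features separates them. (They do differ in [labial], [round] and [high], which are not among the given features.) Every other pair in the inventory differs on at least one listed feature.

e, y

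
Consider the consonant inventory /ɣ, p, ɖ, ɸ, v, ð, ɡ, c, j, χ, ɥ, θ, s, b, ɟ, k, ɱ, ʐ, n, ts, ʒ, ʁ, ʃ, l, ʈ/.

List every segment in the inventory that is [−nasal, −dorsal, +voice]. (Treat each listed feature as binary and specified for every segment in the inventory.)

Eliminate segments failing any feature: /ɣ, ɡ, c, j, χ, ɥ, ɟ, k, ʁ/ are [+dorsal]; /p, ɸ, θ, s, ts, ʃ, ʈ/ are [−voice]; /ɱ, n/ are [+nasal]. The remaining /ɖ, v, ð, b, ʐ, ʒ, l/ satisfy [−nasal], [−dorsal], [+voice].

ɖ, v, ð, b, ʐ, ʒ, l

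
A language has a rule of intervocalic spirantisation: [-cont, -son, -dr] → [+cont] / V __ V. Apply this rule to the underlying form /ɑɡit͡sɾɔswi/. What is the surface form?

[ɑɣit͡sɾɔswi]

Only /ɡ/ occurs between two vowels (/ɑ/ __ /i/) and matches the structural description. It is a voiced velar stop, so [-cont, -son, -dr] holds; changing it to [+continuant] with all other features held fixed yields /ɣ/ (voiced velar fricative). No other segment meets both the structural description and the environment, so the output is [ɑɣit͡sɾɔswi].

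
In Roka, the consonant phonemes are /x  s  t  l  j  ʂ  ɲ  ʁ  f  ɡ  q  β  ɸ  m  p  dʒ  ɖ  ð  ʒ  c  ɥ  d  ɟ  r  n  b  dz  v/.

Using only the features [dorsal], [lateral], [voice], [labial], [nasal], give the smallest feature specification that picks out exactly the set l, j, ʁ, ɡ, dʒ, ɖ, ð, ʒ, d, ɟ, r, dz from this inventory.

[+voice, -nasal, -labial]

/l, j, ʁ, ɡ, dʒ, ɖ, ð, ʒ, d, ɟ, r, dz/ are all [+voice], [-nasal], [-labial], and no other segment in the inventory matches all three values. Dropping any one of them over-generates: [-nasal, -labial] alone would also admit /x, s, t, ʂ, …/; [+voice, -labial] alone would also admit /ɲ, n/; [+voice, -nasal] alone would also admit /β, ɥ, b, v/. No other combination of two listed features picks out exactly this set either, so fewer than three features will not do.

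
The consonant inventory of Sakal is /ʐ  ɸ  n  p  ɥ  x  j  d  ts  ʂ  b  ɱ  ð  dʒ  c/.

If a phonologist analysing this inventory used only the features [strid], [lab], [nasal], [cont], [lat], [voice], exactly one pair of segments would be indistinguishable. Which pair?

On the given features, /ð/ and /j/ have an identical profile: [−strident], [−labial], [−nasal], [+continuant], [−lateral], [+voice]. No other two segments in the inventory coincide on all 6 features. (They do differ in [sonorant] and [dorsal], which are not among the given features.)

ð, j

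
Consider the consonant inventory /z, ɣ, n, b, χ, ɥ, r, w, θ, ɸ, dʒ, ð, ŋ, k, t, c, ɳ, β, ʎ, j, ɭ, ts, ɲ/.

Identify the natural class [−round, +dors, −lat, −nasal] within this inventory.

ɣ, χ, k, c, j

Eliminate segments failing any feature: /z, n, b, r, θ, ɸ, dʒ, ð, t, ɳ, β, ɭ, ts/ are [−dorsal]; /ɥ, w/ are [+round]; /ŋ, ɲ/ are [+nasal]; /ʎ/ is [+lateral]. The remaining /ɣ, χ, k, c, j/ satisfy [−round], [+dorsal], [−lateral], [−nasal].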